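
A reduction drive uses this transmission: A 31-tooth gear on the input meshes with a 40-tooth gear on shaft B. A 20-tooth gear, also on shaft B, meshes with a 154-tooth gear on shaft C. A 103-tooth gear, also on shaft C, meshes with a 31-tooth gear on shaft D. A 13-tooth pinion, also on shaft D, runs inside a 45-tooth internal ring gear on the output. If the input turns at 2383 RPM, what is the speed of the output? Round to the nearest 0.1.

230.2 RPM

gear mesh 40/31 = 1.2903 → 2383/1.2903 = 1846.8 RPM
gear mesh 154/20 = 7.7 → 1846.8/7.7 = 239.85 RPM
gear mesh 31/103 = 0.30097 → 239.85/0.30097 = 796.91 RPM
internal gear 45/13 = 3.4615 → 796.91/3.4615 = 230.22 RPM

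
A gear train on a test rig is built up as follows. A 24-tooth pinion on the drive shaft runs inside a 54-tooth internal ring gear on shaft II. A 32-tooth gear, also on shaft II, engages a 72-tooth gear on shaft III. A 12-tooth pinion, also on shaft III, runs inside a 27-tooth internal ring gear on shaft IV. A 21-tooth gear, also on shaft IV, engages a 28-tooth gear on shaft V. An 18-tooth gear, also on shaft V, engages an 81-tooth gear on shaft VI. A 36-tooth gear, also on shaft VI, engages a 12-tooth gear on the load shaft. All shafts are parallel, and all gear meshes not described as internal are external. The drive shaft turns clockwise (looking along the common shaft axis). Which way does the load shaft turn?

the drive shaft → shaft II: internal mesh, same direction → CW.
shaft II → shaft III: external mesh, 1 reversal → CCW.
shaft III → shaft IV: internal mesh, same direction → CCW.
shaft IV → shaft V: external mesh, 1 reversal → CW.
shaft V → shaft VI: external mesh, 1 reversal → CCW.
shaft VI → the load shaft: external mesh, 1 reversal → CW.
4 reversals in total — an even number — so the load shaft turns the same way as the drive shaft.

clockwise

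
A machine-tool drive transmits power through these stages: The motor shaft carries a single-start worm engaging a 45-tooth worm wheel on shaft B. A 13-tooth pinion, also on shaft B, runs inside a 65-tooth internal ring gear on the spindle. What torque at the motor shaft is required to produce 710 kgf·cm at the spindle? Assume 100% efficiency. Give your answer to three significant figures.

3.16 kgf·cm

Overall ratio R = 45 × 5 = 225.
Input torque = output torque / R = 710 / 225 = 3.1556 kgf·cm.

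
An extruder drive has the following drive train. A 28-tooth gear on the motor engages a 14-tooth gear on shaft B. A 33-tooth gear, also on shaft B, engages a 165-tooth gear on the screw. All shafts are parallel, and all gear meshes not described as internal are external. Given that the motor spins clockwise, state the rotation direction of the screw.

clockwise

the motor → shaft B: external mesh, 1 reversal → CCW.
shaft B → the screw: external mesh, 1 reversal → CW.
2 reversals in total — an even number — so the screw turns the same way as the motor.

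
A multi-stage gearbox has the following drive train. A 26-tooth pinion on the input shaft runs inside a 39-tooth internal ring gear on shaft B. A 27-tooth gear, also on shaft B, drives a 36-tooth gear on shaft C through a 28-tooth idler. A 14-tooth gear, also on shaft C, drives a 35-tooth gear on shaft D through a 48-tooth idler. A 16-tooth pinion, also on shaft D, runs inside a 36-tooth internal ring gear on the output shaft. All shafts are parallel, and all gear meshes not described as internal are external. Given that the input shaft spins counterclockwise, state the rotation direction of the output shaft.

the input shaft → shaft B: internal mesh, same direction → CCW.
shaft B → shaft C: driver → idler → driven is 2 external meshes, 2 reversals → CCW.
shaft C → shaft D: driver → idler → driven is 2 external meshes, 2 reversals → CCW.
shaft D → the output shaft: internal mesh, same direction → CCW.
4 reversals in total — an even number — so the output shaft turns the same way as the input shaft.

counterclockwise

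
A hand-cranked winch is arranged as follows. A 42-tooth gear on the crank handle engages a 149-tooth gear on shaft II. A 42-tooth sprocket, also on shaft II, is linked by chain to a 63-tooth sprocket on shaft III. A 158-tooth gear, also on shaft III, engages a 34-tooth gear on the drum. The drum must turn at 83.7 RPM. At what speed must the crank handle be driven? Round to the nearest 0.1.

Overall ratio R = 3.5476 × 1.5 × 0.21519 = 1.1451.
Required input speed = output speed × R = 83.7 × 1.1451 = 95.846 RPM.

95.8 RPM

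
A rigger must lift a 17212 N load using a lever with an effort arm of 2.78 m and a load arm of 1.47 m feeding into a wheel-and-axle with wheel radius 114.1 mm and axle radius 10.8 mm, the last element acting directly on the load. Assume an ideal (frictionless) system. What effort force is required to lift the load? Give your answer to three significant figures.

Lever MA = effort arm / load arm = 2.78/1.47 = 1.8912.
Wheel-and-axle MA = R/r = 114.1/10.8 = 10.565.
Combined ideal MA = 1.8912 × 10.565 = 19.98.
Effort = load / MA = 17212 / 19.98 = 861.47 N.

861 N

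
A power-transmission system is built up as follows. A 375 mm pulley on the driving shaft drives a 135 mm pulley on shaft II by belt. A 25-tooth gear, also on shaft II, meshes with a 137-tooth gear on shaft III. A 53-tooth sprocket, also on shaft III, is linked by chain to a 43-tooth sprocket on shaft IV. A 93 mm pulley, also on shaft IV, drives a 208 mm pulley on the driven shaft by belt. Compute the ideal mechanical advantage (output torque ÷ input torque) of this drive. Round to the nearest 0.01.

Each stage contributes driven/driver: belt 135/375 = 0.36, gear mesh 137/25 = 5.48, chain 43/53 = 0.81132, belt 208/93 = 2.2366.
Overall: 0.36 × 5.48 × 0.81132 × 2.2366 = 3.5798.

3.58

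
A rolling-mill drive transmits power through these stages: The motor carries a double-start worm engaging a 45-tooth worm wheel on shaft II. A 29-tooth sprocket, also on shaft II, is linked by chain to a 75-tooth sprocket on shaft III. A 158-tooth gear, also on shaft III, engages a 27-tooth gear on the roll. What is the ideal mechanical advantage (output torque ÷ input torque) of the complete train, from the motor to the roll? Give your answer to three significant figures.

Each stage contributes driven/driver: worm 45/2 = 22.5, chain 75/29 = 2.5862, gear mesh 27/158 = 0.17089.
Overall: 22.5 × 2.5862 × 0.17089 = 9.9438.

9.94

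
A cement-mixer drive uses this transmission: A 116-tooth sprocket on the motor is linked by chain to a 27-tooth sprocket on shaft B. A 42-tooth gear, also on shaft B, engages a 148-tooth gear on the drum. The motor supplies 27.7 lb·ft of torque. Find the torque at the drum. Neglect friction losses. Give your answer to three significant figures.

Chain: ratio = 27/116 = 0.23276; torque at shaft B = 27.7 × 0.23276 = 6.4474 lb·ft.
Gear mesh: ratio = 148/42 = 3.5238; torque at the drum = 6.4474 × 3.5238 = 22.719 lb·ft.

22.7 lb·ft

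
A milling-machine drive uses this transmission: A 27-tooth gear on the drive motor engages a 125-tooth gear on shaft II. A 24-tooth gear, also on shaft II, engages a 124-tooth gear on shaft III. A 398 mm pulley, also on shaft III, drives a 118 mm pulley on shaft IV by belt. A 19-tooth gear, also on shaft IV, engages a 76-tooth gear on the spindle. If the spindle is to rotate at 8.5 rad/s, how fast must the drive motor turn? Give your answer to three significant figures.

241 rad/s

Overall ratio R = 4.6296 × 5.1667 × 0.29648 × 4 = 28.367.
Required input speed = output speed × R = 8.5 × 28.367 = 241.12 rad/s.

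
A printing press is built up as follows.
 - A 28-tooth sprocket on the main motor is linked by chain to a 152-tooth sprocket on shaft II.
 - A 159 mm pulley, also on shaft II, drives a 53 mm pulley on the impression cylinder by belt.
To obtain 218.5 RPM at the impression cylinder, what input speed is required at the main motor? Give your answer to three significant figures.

395 RPM

Overall ratio R = 5.4286 × 0.33333 = 1.8095.
Required input speed = output speed × R = 218.5 × 1.8095 = 395.38 RPM.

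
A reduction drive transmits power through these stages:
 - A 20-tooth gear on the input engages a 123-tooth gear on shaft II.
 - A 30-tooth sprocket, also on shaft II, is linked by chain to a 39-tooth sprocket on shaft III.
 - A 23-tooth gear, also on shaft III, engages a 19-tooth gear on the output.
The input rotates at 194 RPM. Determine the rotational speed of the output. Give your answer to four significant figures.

29.37 RPM

gear mesh 123/20 = 6.15 → 194/6.15 = 31.545 RPM
chain 39/30 = 1.3 → 31.545/1.3 = 24.265 RPM
gear mesh 19/23 = 0.82609 → 24.265/0.82609 = 29.374 RPM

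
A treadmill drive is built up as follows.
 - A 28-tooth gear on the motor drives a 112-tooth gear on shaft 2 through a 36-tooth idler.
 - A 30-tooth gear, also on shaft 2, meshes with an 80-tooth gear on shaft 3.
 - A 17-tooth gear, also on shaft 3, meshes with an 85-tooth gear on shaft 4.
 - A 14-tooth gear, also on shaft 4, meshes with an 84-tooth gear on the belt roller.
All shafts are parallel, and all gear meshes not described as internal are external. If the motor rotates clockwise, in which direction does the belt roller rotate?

counterclockwise

the motor → shaft 2: driver → idler → driven is 2 external meshes, 2 reversals → CW.
shaft 2 → shaft 3: external mesh, 1 reversal → CCW.
shaft 3 → shaft 4: external mesh, 1 reversal → CW.
shaft 4 → the belt roller: external mesh, 1 reversal → CCW.
5 reversals in total — an odd number — so the belt roller turns opposite to the motor.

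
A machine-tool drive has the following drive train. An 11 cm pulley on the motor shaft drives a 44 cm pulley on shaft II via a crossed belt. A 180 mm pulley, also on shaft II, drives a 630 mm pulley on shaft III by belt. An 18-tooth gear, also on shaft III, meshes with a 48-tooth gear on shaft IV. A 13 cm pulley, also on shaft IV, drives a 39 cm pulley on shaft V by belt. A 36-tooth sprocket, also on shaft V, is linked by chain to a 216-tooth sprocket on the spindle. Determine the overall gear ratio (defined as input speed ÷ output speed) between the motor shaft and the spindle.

672

Each stage contributes driven/driver: belt 44/11 = 4, belt 630/180 = 3.5, gear mesh 48/18 = 2.6667, belt 39/13 = 3, chain 216/36 = 6.
Overall: 4 × 3.5 × 2.6667 × 3 × 6 = 672.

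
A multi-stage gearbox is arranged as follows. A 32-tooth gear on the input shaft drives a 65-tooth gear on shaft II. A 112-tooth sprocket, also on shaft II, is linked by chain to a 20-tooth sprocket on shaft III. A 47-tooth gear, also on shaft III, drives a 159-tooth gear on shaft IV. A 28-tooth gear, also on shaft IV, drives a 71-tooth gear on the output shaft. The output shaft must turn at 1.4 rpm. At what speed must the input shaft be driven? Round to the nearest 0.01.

4.36 rpm

Overall ratio R = 2.0312 × 0.17857 × 3.383 × 2.5357 = 3.1115.
Required input speed = output speed × R = 1.4 × 3.1115 = 4.3562 rpm.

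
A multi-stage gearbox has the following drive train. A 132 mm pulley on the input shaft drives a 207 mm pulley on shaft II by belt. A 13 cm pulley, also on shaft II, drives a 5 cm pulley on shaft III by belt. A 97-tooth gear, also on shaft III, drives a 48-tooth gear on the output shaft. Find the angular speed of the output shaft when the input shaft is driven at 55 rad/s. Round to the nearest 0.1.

184.3 rad/s

belt 207/132 = 1.5682 → 55/1.5682 = 35.072 rad/s
belt 5/13 = 0.38462 → 35.072/0.38462 = 91.188 rad/s
gear mesh 48/97 = 0.49485 → 91.188/0.49485 = 184.28 rad/s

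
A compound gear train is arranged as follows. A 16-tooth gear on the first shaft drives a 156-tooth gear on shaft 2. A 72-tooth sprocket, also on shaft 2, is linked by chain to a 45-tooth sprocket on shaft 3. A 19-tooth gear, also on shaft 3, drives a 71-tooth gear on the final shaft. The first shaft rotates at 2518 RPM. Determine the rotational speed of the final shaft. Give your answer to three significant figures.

111 RPM

the first shaft → shaft 2 (gear mesh, 156/16): 2518 ÷ 9.75 = 258.26 RPM
shaft 2 → shaft 3 (chain, 45/72): 258.26 ÷ 0.625 = 413.21 RPM
shaft 3 → the final shaft (gear mesh, 71/19): 413.21 ÷ 3.7368 = 110.58 RPM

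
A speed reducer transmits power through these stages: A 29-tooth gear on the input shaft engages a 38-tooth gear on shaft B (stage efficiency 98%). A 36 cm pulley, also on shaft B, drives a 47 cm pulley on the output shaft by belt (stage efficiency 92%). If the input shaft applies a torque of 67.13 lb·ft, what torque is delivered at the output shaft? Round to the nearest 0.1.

Gear mesh: ratio = 38/29 = 1.3103; torque at shaft B = 67.13 × 1.3103 × 0.98 = 86.204 lb·ft.
Belt: ratio = 47/36 = 1.3056; torque at the output shaft = 86.204 × 1.3056 × 0.92 = 103.54 lb·ft.

103.5 lb·ft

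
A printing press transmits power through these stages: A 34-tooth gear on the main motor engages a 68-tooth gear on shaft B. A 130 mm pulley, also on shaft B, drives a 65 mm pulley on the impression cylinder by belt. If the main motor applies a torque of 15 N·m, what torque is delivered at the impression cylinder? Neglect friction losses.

gear mesh 68/34 = 2 → τ = 15·2 = 30 N·m
belt 65/130 = 0.5 → τ = 30·0.5 = 15 N·m

15 N·m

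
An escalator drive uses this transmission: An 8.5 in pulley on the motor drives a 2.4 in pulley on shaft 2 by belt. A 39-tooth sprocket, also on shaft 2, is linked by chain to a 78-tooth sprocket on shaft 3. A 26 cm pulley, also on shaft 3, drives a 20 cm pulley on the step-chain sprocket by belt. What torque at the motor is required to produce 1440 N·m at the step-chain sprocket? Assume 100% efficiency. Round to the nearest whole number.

Overall ratio R = 0.28235 × 2 × 0.76923 = 0.43439.
Input torque = output torque / R = 1440 / 0.43439 = 3315 N·m.

3315 N·m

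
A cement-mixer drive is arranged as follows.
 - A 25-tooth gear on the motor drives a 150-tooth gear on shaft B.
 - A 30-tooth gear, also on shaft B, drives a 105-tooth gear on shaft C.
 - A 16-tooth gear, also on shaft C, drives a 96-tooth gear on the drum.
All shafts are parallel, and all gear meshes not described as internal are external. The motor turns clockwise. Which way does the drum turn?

the motor → shaft B: external mesh, 1 reversal → CCW.
shaft B → shaft C: external mesh, 1 reversal → CW.
shaft C → the drum: external mesh, 1 reversal → CCW.
3 reversals in total — an odd number — so the drum turns opposite to the motor.

anticlockwise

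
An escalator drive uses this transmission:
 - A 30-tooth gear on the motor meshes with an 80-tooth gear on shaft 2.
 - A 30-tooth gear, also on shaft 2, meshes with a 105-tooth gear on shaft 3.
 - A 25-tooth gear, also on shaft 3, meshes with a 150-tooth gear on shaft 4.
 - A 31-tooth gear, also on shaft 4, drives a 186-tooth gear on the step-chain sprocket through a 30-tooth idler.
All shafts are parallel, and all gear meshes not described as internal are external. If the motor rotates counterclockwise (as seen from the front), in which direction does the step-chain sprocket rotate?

clockwise

the motor → shaft 2: external mesh, 1 reversal → CW.
shaft 2 → shaft 3: external mesh, 1 reversal → CCW.
shaft 3 → shaft 4: external mesh, 1 reversal → CW.
shaft 4 → the step-chain sprocket: driver → idler → driven is 2 external meshes, 2 reversals → CW.
5 reversals in total — an odd number — so the step-chain sprocket turns opposite to the motor.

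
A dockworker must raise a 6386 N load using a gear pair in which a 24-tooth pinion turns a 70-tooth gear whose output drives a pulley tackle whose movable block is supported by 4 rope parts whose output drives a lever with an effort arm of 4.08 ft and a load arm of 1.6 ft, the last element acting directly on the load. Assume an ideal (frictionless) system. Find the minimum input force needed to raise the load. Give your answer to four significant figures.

Gear pair MA = 70/24 = 2.9167.
Block-and-tackle MA = number of supporting rope parts = 4.
Lever MA = effort arm / load arm = 4.08/1.6 = 2.55.
Combined ideal MA = 2.9167 × 4 × 2.55 = 29.75.
Effort = load / MA = 6386 / 29.75 = 214.66 N.

214.7 N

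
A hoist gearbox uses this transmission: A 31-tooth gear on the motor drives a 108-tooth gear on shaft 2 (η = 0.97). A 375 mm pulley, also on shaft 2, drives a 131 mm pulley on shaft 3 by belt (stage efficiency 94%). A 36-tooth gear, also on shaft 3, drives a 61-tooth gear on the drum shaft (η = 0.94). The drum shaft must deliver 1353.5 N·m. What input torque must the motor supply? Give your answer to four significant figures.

765.8 N·m

Overall ratio R = 3.4839 × 0.34933 × 1.6944 = 2.0622; overall efficiency η = 0.97 × 0.94 × 0.94 = 0.8571.
Input torque = output torque / (R × η) = 1353.5 / (2.0622 × 0.8571) = 765.78 N·m.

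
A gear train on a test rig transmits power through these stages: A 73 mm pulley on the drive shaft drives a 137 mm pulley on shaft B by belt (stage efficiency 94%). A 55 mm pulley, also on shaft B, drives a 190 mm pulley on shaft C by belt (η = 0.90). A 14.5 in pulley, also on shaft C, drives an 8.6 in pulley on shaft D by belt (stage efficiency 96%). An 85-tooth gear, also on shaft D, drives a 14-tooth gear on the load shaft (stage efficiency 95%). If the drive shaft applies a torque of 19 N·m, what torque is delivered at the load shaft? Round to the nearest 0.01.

Belt: ratio = 137/73 = 1.8767; torque at shaft B = 19 × 1.8767 × 0.94 = 33.518 N·m.
Belt: ratio = 190/55 = 3.4545; torque at shaft C = 33.518 × 3.4545 × 0.90 = 104.21 N·m.
Belt: ratio = 8.6/14.5 = 0.5931; torque at shaft D = 104.21 × 0.5931 × 0.96 = 59.335 N·m.
Gear mesh: ratio = 14/85 = 0.16471; torque at the load shaft = 59.335 × 0.16471 × 0.95 = 9.2843 N·m.

9.28 N·m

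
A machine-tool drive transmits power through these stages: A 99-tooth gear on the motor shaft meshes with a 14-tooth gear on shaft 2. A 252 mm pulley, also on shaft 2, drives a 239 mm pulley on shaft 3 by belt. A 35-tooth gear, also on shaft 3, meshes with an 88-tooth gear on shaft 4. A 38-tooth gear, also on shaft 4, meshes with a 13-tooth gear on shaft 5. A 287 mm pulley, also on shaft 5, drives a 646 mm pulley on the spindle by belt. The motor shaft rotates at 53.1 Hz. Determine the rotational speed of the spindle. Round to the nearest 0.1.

204.5 Hz

gear mesh 14/99 = 0.14141 → 53.1/0.14141 = 375.49 Hz
belt 239/252 = 0.94841 → 375.49/0.94841 = 395.92 Hz
gear mesh 88/35 = 2.5143 → 395.92/2.5143 = 157.47 Hz
gear mesh 13/38 = 0.34211 → 157.47/0.34211 = 460.29 Hz
belt 646/287 = 2.2509 → 460.29/2.2509 = 204.49 Hz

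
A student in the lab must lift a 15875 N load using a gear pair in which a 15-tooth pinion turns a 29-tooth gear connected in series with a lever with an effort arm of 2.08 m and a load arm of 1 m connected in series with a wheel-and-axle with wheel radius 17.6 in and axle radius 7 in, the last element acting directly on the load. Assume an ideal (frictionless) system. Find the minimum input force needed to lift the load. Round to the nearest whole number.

Gear pair MA = 29/15 = 1.9333.
Lever MA = effort arm / load arm = 2.08/1 = 2.08.
Wheel-and-axle MA = R/r = 17.6/7 = 2.5143.
Combined ideal MA = 1.9333 × 2.08 × 2.5143 = 10.111.
Effort = load / MA = 15875 / 10.111 = 1570.1 N.

1570 N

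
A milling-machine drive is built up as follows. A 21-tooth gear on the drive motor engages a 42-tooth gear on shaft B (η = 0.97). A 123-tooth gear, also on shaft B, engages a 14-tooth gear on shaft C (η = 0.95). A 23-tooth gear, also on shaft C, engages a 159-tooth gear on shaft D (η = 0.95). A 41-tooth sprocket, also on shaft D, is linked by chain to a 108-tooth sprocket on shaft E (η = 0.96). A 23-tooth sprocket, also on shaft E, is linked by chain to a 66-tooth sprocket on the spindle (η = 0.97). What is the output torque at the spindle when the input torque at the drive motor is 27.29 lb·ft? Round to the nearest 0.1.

After the gear mesh (42/21): 27.29 × 2 × 0.97 = 52.943 lb·ft
After the gear mesh (14/123): 52.943 × 0.11382 × 0.95 = 5.7247 lb·ft
After the gear mesh (159/23): 5.7247 × 6.913 × 0.95 = 37.596 lb·ft
After the chain (108/41): 37.596 × 2.6341 × 0.96 = 95.073 lb·ft
After the chain (66/23): 95.073 × 2.8696 × 0.97 = 264.63 lb·ft

264.6 lb·ft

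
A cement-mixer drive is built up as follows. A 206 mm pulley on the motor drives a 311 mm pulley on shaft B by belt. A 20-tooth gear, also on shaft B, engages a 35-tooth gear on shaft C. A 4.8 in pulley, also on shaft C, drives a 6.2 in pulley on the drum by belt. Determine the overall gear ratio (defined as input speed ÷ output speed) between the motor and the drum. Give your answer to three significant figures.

3.41

Each stage contributes driven/driver: belt 311/206 = 1.5097, gear mesh 35/20 = 1.75, belt 6.2/4.8 = 1.2917.
Overall: 1.5097 × 1.75 × 1.2917 = 3.4126.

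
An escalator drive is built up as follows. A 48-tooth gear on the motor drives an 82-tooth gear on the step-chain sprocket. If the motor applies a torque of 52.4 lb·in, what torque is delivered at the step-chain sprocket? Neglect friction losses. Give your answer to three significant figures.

89.5 lb·in

After the gear mesh (82/48): 52.4 × 1.7083 = 89.517 lb·in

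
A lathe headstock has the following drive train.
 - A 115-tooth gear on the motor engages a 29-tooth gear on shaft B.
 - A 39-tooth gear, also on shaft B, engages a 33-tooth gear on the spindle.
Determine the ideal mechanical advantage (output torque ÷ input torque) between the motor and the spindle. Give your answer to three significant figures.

Each stage contributes driven/driver: gear mesh 29/115 = 0.25217, gear mesh 33/39 = 0.84615.
Overall: 0.25217 × 0.84615 = 0.21338.

0.213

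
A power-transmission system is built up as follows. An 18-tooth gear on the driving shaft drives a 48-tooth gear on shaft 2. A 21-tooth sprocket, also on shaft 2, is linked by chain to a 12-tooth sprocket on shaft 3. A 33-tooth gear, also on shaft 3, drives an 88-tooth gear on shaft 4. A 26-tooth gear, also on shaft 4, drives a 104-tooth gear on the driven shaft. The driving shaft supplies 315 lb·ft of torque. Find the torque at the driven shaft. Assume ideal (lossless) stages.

Gear mesh: ratio = 48/18 = 2.6667; torque at shaft 2 = 315 × 2.6667 = 840 lb·ft.
Chain: ratio = 12/21 = 0.57143; torque at shaft 3 = 840 × 0.57143 = 480 lb·ft.
Gear mesh: ratio = 88/33 = 2.6667; torque at shaft 4 = 480 × 2.6667 = 1280 lb·ft.
Gear mesh: ratio = 104/26 = 4; torque at the driven shaft = 1280 × 4 = 5120 lb·ft.

5120 lb·ft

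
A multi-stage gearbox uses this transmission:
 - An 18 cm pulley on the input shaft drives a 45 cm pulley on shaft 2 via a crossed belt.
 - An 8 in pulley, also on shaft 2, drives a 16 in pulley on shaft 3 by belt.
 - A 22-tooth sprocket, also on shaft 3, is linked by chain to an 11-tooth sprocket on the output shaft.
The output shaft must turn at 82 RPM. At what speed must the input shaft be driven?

205 RPM

Overall ratio R = 2.5 × 2 × 0.5 = 2.5.
Required input speed = output speed × R = 82 × 2.5 = 205 RPM.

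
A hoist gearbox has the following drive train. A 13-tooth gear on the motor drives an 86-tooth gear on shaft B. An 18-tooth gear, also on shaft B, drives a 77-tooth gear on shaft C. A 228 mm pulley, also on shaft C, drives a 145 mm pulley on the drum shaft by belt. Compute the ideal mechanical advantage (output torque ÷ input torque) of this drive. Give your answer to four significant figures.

Each stage contributes driven/driver: gear mesh 86/13 = 6.6154, gear mesh 77/18 = 4.2778, belt 145/228 = 0.63596.
Overall: 6.6154 × 4.2778 × 0.63596 = 17.997.

18.00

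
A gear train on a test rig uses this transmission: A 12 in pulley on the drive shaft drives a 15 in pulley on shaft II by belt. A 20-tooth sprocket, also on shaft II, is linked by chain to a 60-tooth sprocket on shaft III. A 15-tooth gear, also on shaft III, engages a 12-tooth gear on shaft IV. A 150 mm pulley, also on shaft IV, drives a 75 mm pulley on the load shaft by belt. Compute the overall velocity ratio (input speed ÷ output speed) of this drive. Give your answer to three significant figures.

1.50

Each stage contributes driven/driver: belt 15/12 = 1.25, chain 60/20 = 3, gear mesh 12/15 = 0.8, belt 75/150 = 0.5.
Overall: 1.25 × 3 × 0.8 × 0.5 = 1.5.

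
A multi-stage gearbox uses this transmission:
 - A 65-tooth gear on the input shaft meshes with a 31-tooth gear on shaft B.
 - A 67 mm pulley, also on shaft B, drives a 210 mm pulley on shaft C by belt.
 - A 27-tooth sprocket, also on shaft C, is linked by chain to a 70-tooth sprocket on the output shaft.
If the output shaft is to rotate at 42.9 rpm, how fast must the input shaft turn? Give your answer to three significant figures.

166 rpm

Overall ratio R = 0.47692 × 3.1343 × 2.5926 = 3.8755.
Required input speed = output speed × R = 42.9 × 3.8755 = 166.26 rpm.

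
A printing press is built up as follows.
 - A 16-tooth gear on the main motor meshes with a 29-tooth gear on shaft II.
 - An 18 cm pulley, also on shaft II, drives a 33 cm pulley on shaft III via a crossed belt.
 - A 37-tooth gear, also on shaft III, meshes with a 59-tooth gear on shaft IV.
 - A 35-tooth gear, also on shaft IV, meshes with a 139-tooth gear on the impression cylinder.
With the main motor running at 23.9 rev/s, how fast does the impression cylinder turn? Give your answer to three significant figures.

the main motor → shaft II (gear mesh, 29/16): 23.9 ÷ 1.8125 = 13.186 rev/s
shaft II → shaft III (belt, 33/18): 13.186 ÷ 1.8333 = 7.1925 rev/s
shaft III → shaft IV (gear mesh, 59/37): 7.1925 ÷ 1.5946 = 4.5105 rev/s
shaft IV → the impression cylinder (gear mesh, 139/35): 4.5105 ÷ 3.9714 = 1.1357 rev/s

1.14 rev/s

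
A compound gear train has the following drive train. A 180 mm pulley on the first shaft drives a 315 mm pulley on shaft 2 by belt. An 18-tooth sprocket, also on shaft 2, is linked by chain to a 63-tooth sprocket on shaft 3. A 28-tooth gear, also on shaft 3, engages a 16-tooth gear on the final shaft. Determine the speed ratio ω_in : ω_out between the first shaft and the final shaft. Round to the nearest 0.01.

3.50

Each stage contributes driven/driver: belt 315/180 = 1.75, chain 63/18 = 3.5, gear mesh 16/28 = 0.57143.
Overall: 1.75 × 3.5 × 0.57143 = 3.5.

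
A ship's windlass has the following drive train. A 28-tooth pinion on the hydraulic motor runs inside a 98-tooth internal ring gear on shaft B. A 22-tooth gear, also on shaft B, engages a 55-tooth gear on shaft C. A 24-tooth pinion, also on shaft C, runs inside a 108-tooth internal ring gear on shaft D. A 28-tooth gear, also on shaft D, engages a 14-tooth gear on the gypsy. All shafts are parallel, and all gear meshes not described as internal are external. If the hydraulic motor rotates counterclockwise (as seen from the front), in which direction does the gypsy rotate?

counterclockwise

the hydraulic motor → shaft B: internal mesh, same direction → CCW.
shaft B → shaft C: external mesh, 1 reversal → CW.
shaft C → shaft D: internal mesh, same direction → CW.
shaft D → the gypsy: external mesh, 1 reversal → CCW.
2 reversals in total — an even number — so the gypsy turns the same way as the hydraulic motor.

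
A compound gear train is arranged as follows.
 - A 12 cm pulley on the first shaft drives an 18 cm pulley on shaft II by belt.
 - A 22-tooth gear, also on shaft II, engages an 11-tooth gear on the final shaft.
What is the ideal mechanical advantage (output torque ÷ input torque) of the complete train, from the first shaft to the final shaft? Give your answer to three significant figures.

Each stage contributes driven/driver: belt 18/12 = 1.5, gear mesh 11/22 = 0.5.
Overall: 1.5 × 0.5 = 0.75.

0.750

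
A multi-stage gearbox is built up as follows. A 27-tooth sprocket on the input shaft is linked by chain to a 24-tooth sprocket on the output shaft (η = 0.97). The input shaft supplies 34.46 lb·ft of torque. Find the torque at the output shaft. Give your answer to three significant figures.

29.7 lb·ft

chain 24/27 = 0.88889 → τ = 34.46·0.88889·0.97 = 29.712 lb·ft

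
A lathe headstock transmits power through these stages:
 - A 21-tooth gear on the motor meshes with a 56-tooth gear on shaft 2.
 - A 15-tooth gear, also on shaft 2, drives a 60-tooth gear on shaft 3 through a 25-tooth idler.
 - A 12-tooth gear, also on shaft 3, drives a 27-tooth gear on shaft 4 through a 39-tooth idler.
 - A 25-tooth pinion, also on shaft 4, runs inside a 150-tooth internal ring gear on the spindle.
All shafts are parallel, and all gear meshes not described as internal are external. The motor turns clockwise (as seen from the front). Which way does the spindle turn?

the motor → shaft 2: external mesh, 1 reversal → CCW.
shaft 2 → shaft 3: driver → idler → driven is 2 external meshes, 2 reversals → CCW.
shaft 3 → shaft 4: driver → idler → driven is 2 external meshes, 2 reversals → CCW.
shaft 4 → the spindle: internal mesh, same direction → CCW.
5 reversals in total — an odd number — so the spindle turns opposite to the motor.

anticlockwise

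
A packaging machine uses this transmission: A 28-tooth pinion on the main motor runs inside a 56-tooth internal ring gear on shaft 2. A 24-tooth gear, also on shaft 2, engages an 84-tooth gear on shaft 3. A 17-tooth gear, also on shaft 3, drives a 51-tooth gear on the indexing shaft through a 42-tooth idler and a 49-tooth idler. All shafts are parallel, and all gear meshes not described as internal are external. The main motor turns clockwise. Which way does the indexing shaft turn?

clockwise

the main motor → shaft 2: internal mesh, same direction → CW.
shaft 2 → shaft 3: external mesh, 1 reversal → CCW.
shaft 3 → the indexing shaft: driver → idler → idler → driven is 3 external meshes, 3 reversals → CW.
4 reversals in total — an even number — so the indexing shaft turns the same way as the main motor.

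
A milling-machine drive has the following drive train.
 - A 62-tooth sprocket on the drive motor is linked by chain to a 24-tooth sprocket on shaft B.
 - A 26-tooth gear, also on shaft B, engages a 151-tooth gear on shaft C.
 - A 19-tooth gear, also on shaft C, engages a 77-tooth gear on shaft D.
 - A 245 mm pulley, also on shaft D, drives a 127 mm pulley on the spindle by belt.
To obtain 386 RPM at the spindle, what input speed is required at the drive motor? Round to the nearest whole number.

1823 RPM

Overall ratio R = 0.3871 × 5.8077 × 4.0526 × 0.51837 = 4.7228.
Required input speed = output speed × R = 386 × 4.7228 = 1823 RPM.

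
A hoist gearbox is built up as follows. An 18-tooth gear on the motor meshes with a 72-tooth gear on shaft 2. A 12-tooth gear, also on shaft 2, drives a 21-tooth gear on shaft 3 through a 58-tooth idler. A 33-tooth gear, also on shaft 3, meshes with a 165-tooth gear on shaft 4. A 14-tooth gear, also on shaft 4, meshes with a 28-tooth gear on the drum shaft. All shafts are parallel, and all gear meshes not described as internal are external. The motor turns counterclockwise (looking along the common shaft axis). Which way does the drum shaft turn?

clockwise

the motor → shaft 2: external mesh, 1 reversal → CW.
shaft 2 → shaft 3: driver → idler → driven is 2 external meshes, 2 reversals → CW.
shaft 3 → shaft 4: external mesh, 1 reversal → CCW.
shaft 4 → the drum shaft: external mesh, 1 reversal → CW.
5 reversals in total — an odd number — so the drum shaft turns opposite to the motor.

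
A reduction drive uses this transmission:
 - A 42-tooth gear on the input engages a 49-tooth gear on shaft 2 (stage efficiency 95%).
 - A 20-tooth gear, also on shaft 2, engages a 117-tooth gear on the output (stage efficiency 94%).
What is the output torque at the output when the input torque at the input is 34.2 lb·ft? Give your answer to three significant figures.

gear mesh 49/42 = 1.1667 → τ = 34.2·1.1667·0.95 = 37.905 lb·ft
gear mesh 117/20 = 5.85 → τ = 37.905·5.85·0.94 = 208.44 lb·ft

208 lb·ft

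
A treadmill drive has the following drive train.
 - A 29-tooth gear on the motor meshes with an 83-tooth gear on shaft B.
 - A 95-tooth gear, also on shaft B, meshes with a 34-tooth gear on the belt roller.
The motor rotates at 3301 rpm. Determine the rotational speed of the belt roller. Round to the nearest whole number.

3223 rpm

the motor → shaft B (gear mesh, 83/29): 3301 ÷ 2.8621 = 1153.4 rpm
shaft B → the belt roller (gear mesh, 34/95): 1153.4 ÷ 0.35789 = 3222.6 rpm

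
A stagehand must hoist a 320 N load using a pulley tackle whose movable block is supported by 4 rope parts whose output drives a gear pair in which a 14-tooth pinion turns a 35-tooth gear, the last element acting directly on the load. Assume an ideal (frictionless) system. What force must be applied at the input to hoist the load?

32 N

Block-and-tackle MA = number of supporting rope parts = 4.
Gear pair MA = 35/14 = 2.5.
Combined ideal MA = 4 × 2.5 = 10.
Effort = load / MA = 320 / 10 = 32 N.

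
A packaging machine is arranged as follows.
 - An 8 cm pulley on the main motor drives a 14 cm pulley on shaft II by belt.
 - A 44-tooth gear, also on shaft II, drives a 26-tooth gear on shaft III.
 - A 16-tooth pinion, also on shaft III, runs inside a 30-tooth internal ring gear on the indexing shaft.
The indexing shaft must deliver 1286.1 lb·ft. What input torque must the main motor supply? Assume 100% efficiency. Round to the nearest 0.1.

663.3 lb·ft

Overall ratio R = 1.75 × 0.59091 × 1.875 = 1.9389.
Input torque = output torque / R = 1286.1 / 1.9389 = 663.31 lb·ft.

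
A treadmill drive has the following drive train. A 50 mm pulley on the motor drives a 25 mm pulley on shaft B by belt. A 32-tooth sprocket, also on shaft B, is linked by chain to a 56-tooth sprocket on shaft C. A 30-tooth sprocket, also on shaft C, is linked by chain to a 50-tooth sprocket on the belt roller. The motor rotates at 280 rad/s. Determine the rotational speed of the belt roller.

192 rad/s

Belt: ratio = 25/50 = 0.5, so shaft B turns at 280 / 0.5 = 560 rad/s.
Chain: ratio = 56/32 = 1.75, so shaft C turns at 560 / 1.75 = 320 rad/s.
Chain: ratio = 50/30 = 1.6667, so the belt roller turns at 320 / 1.6667 = 192 rad/s.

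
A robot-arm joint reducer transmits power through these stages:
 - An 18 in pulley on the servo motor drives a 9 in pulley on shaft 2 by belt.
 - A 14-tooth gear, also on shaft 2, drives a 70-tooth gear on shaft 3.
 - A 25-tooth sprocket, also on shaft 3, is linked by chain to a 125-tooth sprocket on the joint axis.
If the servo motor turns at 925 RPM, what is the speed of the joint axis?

74 RPM

belt 9/18 = 0.5 → 925/0.5 = 1850 RPM
gear mesh 70/14 = 5 → 1850/5 = 370 RPM
chain 125/25 = 5 → 370/5 = 74 RPM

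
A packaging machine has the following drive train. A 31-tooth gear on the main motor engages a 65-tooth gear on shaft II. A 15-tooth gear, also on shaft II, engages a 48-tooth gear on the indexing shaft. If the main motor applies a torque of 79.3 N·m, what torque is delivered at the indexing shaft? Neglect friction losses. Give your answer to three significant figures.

Gear mesh: ratio = 65/31 = 2.0968; torque at shaft II = 79.3 × 2.0968 = 166.27 N·m.
Gear mesh: ratio = 48/15 = 3.2; torque at the indexing shaft = 166.27 × 3.2 = 532.08 N·m.

532 N·m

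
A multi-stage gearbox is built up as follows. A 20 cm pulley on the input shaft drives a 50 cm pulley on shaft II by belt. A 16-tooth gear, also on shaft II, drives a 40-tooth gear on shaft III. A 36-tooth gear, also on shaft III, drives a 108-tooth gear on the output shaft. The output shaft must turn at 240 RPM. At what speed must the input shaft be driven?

4500 RPM

Overall ratio R = 2.5 × 2.5 × 3 = 18.75.
Required input speed = output speed × R = 240 × 18.75 = 4500 RPM.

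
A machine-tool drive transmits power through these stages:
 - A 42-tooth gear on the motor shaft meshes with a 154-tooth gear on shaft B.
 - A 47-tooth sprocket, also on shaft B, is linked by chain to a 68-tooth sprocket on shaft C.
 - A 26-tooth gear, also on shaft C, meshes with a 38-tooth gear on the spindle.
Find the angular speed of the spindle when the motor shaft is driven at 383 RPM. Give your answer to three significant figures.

the motor shaft → shaft B (gear mesh, 154/42): 383 ÷ 3.6667 = 104.45 RPM
shaft B → shaft C (chain, 68/47): 104.45 ÷ 1.4468 = 72.197 RPM
shaft C → the spindle (gear mesh, 38/26): 72.197 ÷ 1.4615 = 49.398 RPM

49.4 RPM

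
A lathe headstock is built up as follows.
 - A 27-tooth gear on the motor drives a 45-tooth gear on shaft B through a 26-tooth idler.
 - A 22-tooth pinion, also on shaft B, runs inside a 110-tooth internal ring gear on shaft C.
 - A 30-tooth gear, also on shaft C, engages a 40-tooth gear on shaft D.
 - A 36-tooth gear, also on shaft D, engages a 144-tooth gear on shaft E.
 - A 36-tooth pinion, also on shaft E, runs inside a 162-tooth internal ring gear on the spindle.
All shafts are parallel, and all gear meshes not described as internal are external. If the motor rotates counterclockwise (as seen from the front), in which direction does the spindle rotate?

counterclockwise

the motor → shaft B: driver → idler → driven is 2 external meshes, 2 reversals → CCW.
shaft B → shaft C: internal mesh, same direction → CCW.
shaft C → shaft D: external mesh, 1 reversal → CW.
shaft D → shaft E: external mesh, 1 reversal → CCW.
shaft E → the spindle: internal mesh, same direction → CCW.
4 reversals in total — an even number — so the spindle turns the same way as the motor.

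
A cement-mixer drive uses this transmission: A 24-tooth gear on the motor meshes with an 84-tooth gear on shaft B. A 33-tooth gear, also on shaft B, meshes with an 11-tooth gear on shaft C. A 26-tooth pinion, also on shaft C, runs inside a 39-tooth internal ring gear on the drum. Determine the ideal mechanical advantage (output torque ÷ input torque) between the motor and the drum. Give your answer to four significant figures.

1.750

Each stage contributes driven/driver: gear mesh 84/24 = 3.5, gear mesh 11/33 = 0.33333, internal gear 39/26 = 1.5.
Overall: 3.5 × 0.33333 × 1.5 = 1.75.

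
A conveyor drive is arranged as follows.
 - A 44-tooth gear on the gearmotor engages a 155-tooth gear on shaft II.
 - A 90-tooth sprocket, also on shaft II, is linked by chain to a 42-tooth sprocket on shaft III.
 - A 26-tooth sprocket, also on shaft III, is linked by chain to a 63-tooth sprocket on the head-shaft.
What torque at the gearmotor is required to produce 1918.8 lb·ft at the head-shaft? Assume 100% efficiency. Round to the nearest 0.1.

Overall ratio R = 3.5227 × 0.46667 × 2.4231 = 3.9834.
Input torque = output torque / R = 1918.8 / 3.9834 = 481.7 lb·ft.

481.7 lb·ft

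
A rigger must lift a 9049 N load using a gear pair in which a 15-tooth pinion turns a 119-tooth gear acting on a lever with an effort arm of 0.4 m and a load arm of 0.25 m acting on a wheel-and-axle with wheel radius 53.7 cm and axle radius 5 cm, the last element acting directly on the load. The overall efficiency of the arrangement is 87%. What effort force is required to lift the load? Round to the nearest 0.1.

Gear pair MA = 119/15 = 7.9333.
Lever MA = effort arm / load arm = 0.4/0.25 = 1.6.
Wheel-and-axle MA = R/r = 53.7/5 = 10.74.
Combined ideal MA = 7.9333 × 1.6 × 10.74 = 136.33.
Actual MA = 136.33 × 0.87 = 118.6.
Effort = load / actual MA = 9049 / 118.6 = 76.296 N.

76.3 N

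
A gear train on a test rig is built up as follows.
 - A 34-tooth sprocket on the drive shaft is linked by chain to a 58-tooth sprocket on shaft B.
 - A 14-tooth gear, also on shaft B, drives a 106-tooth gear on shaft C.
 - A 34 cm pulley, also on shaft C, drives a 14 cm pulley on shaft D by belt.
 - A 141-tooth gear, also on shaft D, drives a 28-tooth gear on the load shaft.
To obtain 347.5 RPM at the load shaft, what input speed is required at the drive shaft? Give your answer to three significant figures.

367 RPM

Overall ratio R = 1.7059 × 7.5714 × 0.41176 × 0.19858 = 1.0561.
Required input speed = output speed × R = 347.5 × 1.0561 = 367 RPM.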